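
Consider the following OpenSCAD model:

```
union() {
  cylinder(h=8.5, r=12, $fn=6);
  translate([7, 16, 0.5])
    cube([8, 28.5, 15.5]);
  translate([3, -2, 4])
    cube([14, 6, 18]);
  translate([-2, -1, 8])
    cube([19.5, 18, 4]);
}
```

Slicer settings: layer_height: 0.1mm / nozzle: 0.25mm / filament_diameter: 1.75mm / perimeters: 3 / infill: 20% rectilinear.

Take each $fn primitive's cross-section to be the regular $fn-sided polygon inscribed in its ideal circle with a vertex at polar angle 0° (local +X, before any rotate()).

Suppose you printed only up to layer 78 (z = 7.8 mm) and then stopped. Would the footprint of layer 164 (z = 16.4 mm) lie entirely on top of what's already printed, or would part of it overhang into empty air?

entirely on top

Compare the two slices. At z = 7.8: the cylinder: section is a regular 6-gon, circumradius r=12 (area = (6/2)·12.000²·sin(360°/6) = 374.12 mm²); the cube at (7, 16) (footprint 8×28.5) is included at this height (area 228.00 mm²); the 14×6 cube at (3, -2) contributes its full rectangle (area 84.00 mm²); the cube at (-2, -1) does not reach this height (z outside [8, 12]); Taking the union: the regions partially overlap — summed areas 686.12 mm² minus the doubly-counted overlap 48.23 mm² gives 637.90 mm² — area = 637.90 mm². At z = 16.4: the cylinder is not intersected at this z (z outside [0, 8.5]); the cube at (7, 16) is absent (z outside [0.5, 16]); the 14×6 cube at (3, -2) contributes its full rectangle (area 84.00 mm²); the cube at (-2, -1) is not intersected at this z (z outside [8, 12]); Combining (union): only the 14×6 cube at (3, -2) is present, so the union is just that shape — area = 84.00 mm². Checking containment: the cross-section at z = 16.4 is a subset of the cross-section at z = 7.8.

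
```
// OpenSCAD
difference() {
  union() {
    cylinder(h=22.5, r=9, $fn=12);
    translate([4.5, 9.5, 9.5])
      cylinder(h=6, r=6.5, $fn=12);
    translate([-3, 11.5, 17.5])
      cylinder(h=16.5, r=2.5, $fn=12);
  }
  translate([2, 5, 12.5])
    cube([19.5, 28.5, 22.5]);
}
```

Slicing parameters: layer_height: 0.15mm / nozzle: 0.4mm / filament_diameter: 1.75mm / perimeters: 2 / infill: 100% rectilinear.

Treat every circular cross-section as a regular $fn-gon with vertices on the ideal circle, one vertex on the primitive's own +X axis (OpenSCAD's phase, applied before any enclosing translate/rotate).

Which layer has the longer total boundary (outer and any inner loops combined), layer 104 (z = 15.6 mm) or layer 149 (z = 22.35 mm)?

layer 149 (z = 22.35 mm)

Layer 104 (z = 15.6): the cylinder: section is a regular 12-gon, circumradius r=9 (perimeter = 2·12·9.000·sin(180°/12) = 55.90 mm); the cylinder at (4.5, 9.5) is not intersected at this z (z outside [9.5, 15.5]); the cylinder at (-3, 11.5) is absent (z outside [17.5, 34]); Combining (union): only the r=9 cylinder is present, so the union is just that shape — boundary = 55.90 mm; the cube at (2, 5) (footprint 19.5×28.5) is included at this height (perimeter 96.00 mm); Taking the first minus the rest: starting from the result so far, the 19.5×28.5 cube at (2, 5) partially overlaps it — only the 11.73 mm² overlap (of its 555.75 mm²) is removed, clipping the outline — boundary = 58.12 mm. So its perimeter = 58.12 mm. Layer 149 (z = 22.35): the r=9 cylinder gives a regular 12-gon of circumradius 9 (constant along its height) (perimeter = 2·12·9.000·sin(180°/12) = 55.90 mm); the cylinder at (4.5, 9.5) does not reach this height (z outside [9.5, 15.5]); the cylinder at (-3, 11.5): section is a regular 12-gon, circumradius r=2.5 (perimeter = 2·12·2.500·sin(180°/12) = 15.53 mm); Taking the union: the 2 present regions are separate (no shared area or edge), so areas and boundary lengths simply add and each stays a separate island — boundary = 71.43 mm; the 19.5×28.5 cube at (2, 5) contributes its full rectangle (perimeter 96.00 mm); Taking the first minus the rest: starting from that combined region, the 19.5×28.5 cube at (2, 5) partially overlaps it — only the 11.73 mm² overlap (of its 555.75 mm²) is removed, clipping the outline — boundary = 73.65 mm. So its perimeter = 73.65 mm. Layer 149 is larger (73.65 vs 58.12 mm).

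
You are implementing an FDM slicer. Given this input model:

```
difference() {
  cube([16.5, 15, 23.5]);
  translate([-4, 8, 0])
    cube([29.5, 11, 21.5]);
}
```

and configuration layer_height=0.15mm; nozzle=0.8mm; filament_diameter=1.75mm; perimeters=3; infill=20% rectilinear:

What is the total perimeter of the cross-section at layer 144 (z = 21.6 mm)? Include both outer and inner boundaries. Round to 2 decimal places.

At z = 21.6 mm: the cube (footprint 16.5×15) is included at this height (perimeter 63.00 mm); the cube at (-4, 8) is absent (z outside [0, 21.5]); After the difference (first − rest): none of the subtracted shapes is present at this height, so the 16.5×15 cube is unchanged — boundary = 63.00 mm. Overall, the cross-section is a single solid region. Total boundary length (outer) = 63.00 mm.

63.00 mm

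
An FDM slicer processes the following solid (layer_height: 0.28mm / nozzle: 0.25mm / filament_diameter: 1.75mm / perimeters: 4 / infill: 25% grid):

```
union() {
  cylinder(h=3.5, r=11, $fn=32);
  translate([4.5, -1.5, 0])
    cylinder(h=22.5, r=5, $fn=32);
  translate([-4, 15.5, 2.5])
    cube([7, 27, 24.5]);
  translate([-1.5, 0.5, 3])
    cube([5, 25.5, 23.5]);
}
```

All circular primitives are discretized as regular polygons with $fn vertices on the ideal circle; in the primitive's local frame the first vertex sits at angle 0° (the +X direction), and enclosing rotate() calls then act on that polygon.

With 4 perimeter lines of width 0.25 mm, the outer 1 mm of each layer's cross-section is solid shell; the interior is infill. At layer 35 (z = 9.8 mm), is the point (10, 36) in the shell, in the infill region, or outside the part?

At z = 9.8 mm: the cylinder is absent (z outside [0, 3.5]); the r=5 cylinder at (4.5, -1.5) contributes a regular 32-gon of circumradius 5; the 7×27 cube at (-4, 15.5) contributes its full rectangle; the 5×25.5 cube at (-1.5, 0.5) contributes its full rectangle; Merging all regions: the regions partially overlap (shared area 54.11 mm²), so overlapping operands fuse into one piece — 1 connected region. Overall, the cross-section is a single solid region. The nearest boundary edge runs (3.00, 42.50)→(3.00, 26.00); distance from the point to it = 7.00 mm. The point is not inside any of the regions above, so it lies outside the cross-section (7.00 mm from the nearest boundary).

outside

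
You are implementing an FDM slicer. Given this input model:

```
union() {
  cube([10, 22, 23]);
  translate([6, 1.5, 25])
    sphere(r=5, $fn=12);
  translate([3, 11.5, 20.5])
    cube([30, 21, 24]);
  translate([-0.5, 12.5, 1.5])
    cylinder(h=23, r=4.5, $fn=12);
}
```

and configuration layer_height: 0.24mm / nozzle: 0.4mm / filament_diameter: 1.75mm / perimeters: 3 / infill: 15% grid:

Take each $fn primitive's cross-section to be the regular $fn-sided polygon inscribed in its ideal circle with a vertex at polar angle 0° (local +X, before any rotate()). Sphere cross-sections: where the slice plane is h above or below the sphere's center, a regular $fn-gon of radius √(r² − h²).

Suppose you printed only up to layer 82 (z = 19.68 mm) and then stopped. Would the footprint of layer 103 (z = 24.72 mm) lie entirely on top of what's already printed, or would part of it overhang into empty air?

part overhangs

Compare the two slices. At z = 19.68: the cube (footprint 10×22) is included at this height (area 220.00 mm²); the sphere at (6, 1.5) does not reach this height (|z−center|=5.320 > r=5); the cube at (3, 11.5) is not intersected at this z (z outside [20.5, 44.5]); the r=4.5 cylinder at (-0.5, 12.5) contributes a regular 12-gon of circumradius 4.5 (area = (12/2)·4.500²·sin(360°/12) = 60.75 mm²); Combining (union): the regions partially overlap — summed areas 280.75 mm² minus the doubly-counted overlap 25.94 mm² gives 254.81 mm² — area = 254.81 mm². At z = 24.72: the cube does not reach this height (z outside [0, 23]); the r=5 sphere at (6, 1.5) contributes a regular 12-gon of circumradius √(5²−0.28²) = 4.992 (area = (12/2)·4.992²·sin(360°/12) = 74.76 mm²); the cube at (3, 11.5) is present — its section is the full 30×21 rectangle (area 630.00 mm²); the cylinder at (-0.5, 12.5) is not intersected at this z (z outside [1.5, 24.5]); Taking the union: the 2 present regions are separate (no shared area or edge), so areas and boundary lengths simply add and each stays a separate island — area = 704.76 mm². Checking containment: at z = 24.72 the cross-section extends beyond the z = 19.68 cross-section by about 582.39 mm².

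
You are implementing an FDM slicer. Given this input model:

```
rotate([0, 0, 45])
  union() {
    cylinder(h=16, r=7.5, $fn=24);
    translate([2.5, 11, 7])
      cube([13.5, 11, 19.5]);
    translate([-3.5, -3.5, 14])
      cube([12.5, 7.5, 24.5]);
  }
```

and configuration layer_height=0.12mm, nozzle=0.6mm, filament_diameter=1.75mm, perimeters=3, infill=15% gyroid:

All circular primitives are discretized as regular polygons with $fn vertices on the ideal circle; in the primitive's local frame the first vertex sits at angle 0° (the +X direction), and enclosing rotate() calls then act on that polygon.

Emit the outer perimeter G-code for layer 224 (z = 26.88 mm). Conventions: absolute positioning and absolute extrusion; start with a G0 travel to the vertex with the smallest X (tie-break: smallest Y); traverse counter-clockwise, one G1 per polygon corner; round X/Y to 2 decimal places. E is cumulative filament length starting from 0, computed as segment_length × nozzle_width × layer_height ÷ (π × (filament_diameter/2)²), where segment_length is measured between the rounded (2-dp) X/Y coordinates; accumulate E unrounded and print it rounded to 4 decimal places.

G0 X-5.30 Y0.35 Z26.88
G1 X0.00 Y-4.95 E0.2244
G1 X8.84 Y3.89 E0.5986
G1 X3.54 Y9.19 E0.8230
G1 X-5.30 Y0.35 E1.1972

At z = 26.88 mm: the cylinder is absent (z outside [0, 16]); the cube at (2.5, 11) is absent (z outside [7, 26.5]); the 12.5×7.5 cube at (-3.5, -3.5) contributes its full rectangle; Combining (union): only the 12.5×7.5 cube at (-3.5, -3.5) is present, so the union is just that shape — 1 connected region; (rotated 45° about Z; rotation is an isometry so areas/perimeters/island counts are preserved). The outline is a single polygon with 4 vertices. Extrusion per mm of travel: 0.6 × 0.12 / (π × 0.875²) = 0.029934. Accumulating E over each segment gives final E = 1.1972.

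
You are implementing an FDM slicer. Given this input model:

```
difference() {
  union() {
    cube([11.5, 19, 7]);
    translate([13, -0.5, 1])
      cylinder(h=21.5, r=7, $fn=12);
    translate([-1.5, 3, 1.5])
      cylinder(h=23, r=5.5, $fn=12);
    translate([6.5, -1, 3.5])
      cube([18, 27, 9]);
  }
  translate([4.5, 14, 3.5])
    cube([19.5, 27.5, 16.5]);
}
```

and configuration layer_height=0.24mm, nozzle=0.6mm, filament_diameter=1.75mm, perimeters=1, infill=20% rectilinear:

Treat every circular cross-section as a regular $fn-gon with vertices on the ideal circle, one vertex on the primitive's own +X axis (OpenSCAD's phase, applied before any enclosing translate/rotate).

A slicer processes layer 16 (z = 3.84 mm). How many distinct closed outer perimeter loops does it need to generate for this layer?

1

At z = 3.84 mm: the 11.5×19 cube contributes its full rectangle; the r=7 cylinder at (13, -0.5) contributes a regular 12-gon of circumradius 7; the cylinder at (-1.5, 3): section is a regular 12-gon, circumradius r=5.5; the 18×27 cube at (6.5, -1) contributes its full rectangle; Merging all regions: the regions partially overlap (shared area 200.51 mm²), so overlapping operands fuse into one piece — 1 connected region; the 19.5×27.5 cube at (4.5, 14) contributes its full rectangle; Subtracting the remaining from the first: starting from the result so far, the 19.5×27.5 cube at (4.5, 14) partially overlaps it — only the 220.00 mm² overlap (of its 536.25 mm²) is removed, clipping the outline — 1 connected region. The result has 1 disconnected region.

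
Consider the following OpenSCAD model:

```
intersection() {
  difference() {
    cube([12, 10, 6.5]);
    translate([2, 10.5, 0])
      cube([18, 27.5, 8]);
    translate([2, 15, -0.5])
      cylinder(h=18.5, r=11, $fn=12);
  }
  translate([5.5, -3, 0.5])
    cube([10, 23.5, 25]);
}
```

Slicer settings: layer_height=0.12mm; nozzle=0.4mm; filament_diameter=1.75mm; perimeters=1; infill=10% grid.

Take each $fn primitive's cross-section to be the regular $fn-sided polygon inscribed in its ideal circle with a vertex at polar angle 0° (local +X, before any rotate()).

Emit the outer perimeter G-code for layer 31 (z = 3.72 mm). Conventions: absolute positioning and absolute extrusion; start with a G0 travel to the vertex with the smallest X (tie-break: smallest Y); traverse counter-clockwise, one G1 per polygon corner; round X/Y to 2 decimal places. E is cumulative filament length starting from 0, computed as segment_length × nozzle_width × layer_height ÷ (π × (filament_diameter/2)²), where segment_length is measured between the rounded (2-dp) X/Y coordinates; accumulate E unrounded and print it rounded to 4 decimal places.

G0 X5.50 Y0.00 Z3.72
G1 X12.00 Y0.00 E0.1297
G1 X12.00 Y10.00 E0.3293
G1 X11.66 Y10.00 E0.3361
G1 X11.53 Y9.50 E0.3464
G1 X7.50 Y5.47 E0.4601
G1 X5.50 Y4.94 E0.5014
G1 X5.50 Y0.00 E0.6000

At z = 3.72 mm: the cube is present — its section is the full 12×10 rectangle; the cube at (2, 10.5) (footprint 18×27.5) is included at this height; the cylinder at (2, 15): section is a regular 12-gon, circumradius r=11; After the difference (first − rest): starting from the 12×10 cube, the 18×27.5 cube at (2, 10.5) misses the remaining region (no effect); the r=11 cylinder at (2, 15) partially overlaps it — only the 50.56 mm² overlap (of its 363.00 mm²) is removed, clipping the outline — 1 connected region; the cube at (5.5, -3) (footprint 10×23.5) is included at this height; After intersecting: the 10×23.5 cube at (5.5, -3) partially overlaps that combined region; clipping to the common part keeps 45.26 mm² — 1 connected region. The outline is a single polygon with 7 vertices. Extrusion per mm of travel: 0.4 × 0.12 / (π × 0.875²) = 0.019956. Accumulating E over each segment gives final E = 0.6000.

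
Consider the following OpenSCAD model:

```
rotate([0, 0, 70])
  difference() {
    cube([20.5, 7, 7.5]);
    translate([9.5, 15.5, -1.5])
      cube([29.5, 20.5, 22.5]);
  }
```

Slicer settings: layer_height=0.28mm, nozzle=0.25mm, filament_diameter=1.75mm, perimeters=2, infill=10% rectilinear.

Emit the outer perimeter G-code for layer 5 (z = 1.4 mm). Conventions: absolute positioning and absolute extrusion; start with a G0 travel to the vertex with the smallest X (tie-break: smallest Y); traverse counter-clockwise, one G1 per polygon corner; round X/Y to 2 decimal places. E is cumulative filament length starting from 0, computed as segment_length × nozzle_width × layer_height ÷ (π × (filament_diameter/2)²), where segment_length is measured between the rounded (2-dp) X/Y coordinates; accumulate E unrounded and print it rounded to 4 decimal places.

At z = 1.4 mm: the cube (footprint 20.5×7) is included at this height; the cube at (9.5, 15.5) is present — its section is the full 29.5×20.5 rectangle; Taking the first minus the rest: starting from the 20.5×7 cube, the 29.5×20.5 cube at (9.5, 15.5) misses the remaining region (no effect) — 1 connected region; (whole slice rotated 70° about Z — lengths, areas and connectivity unchanged). The outline is a single polygon with 4 vertices. Extrusion per mm of travel: 0.25 × 0.28 / (π × 0.875²) = 0.029103. Accumulating E over each segment gives final E = 1.6008.

G0 X-6.58 Y2.39 Z1.40
G1 X0.00 Y0.00 E0.2037
G1 X7.01 Y19.26 E0.8002
G1 X0.43 Y21.66 E1.0041
G1 X-6.58 Y2.39 E1.6008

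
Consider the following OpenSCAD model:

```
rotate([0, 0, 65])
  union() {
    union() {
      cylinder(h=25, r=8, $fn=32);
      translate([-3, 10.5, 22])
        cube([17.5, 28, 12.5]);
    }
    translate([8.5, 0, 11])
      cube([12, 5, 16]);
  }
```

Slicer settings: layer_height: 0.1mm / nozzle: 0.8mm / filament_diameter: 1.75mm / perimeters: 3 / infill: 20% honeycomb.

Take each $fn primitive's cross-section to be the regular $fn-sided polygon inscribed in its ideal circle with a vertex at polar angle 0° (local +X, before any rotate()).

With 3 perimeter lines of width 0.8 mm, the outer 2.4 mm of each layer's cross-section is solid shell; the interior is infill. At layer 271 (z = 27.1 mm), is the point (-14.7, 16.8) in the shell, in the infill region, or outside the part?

At z = 27.1 mm: the cylinder is absent (z outside [0, 25]); the cube at (-3, 10.5) is present — its section is the full 17.5×28 rectangle; Merging all regions: only the 17.5×28 cube at (-3, 10.5) is present, so the union is just that shape — 1 connected region; the cube at (8.5, 0) does not reach this height (z outside [11, 27]); Taking the union: only that combined region is present, so the union is just that shape — 1 connected region; (whole slice rotated 65° about Z — lengths, areas and connectivity unchanged). Overall, the cross-section is a single solid region. Undo the 65° rotation: the query point maps to (9.013, 20.423) in the un-rotated model frame. The nearest boundary edge runs (14.50, 10.50)→(14.50, 38.50); distance from the point to it = 5.49 mm. The point is inside the cross-section and 5.49 mm from the nearest boundary — more than the 2.4 mm shell width (3 × 0.8), so it's in the infill interior.

infill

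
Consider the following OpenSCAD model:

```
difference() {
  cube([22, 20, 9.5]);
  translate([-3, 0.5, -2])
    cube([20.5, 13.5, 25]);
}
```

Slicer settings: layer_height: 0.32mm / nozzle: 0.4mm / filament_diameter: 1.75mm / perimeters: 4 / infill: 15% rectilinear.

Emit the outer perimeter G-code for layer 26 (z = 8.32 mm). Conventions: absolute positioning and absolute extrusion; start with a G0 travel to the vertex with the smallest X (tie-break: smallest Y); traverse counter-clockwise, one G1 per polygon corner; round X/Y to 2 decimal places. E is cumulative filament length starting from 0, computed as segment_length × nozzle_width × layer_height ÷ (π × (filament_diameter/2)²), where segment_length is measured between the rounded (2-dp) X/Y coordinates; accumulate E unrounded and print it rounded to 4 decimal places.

At z = 8.32 mm: the 22×20 cube contributes its full rectangle; the cube at (-3, 0.5) is present — its section is the full 20.5×13.5 rectangle; Taking the first minus the rest: starting from the 22×20 cube, the 20.5×13.5 cube at (-3, 0.5) partially overlaps it — only the 236.25 mm² overlap (of its 276.75 mm²) is removed, clipping the outline — 1 connected region. The outline is a single polygon with 8 vertices. Extrusion per mm of travel: 0.4 × 0.32 / (π × 0.875²) = 0.053216. Accumulating E over each segment gives final E = 6.3327.

G0 X0.00 Y0.00 Z8.32
G1 X22.00 Y0.00 E1.1708
G1 X22.00 Y20.00 E2.2351
G1 X0.00 Y20.00 E3.4058
G1 X0.00 Y14.00 E3.7251
G1 X17.50 Y14.00 E4.6564
G1 X17.50 Y0.50 E5.3748
G1 X0.00 Y0.50 E6.3061
G1 X0.00 Y0.00 E6.3327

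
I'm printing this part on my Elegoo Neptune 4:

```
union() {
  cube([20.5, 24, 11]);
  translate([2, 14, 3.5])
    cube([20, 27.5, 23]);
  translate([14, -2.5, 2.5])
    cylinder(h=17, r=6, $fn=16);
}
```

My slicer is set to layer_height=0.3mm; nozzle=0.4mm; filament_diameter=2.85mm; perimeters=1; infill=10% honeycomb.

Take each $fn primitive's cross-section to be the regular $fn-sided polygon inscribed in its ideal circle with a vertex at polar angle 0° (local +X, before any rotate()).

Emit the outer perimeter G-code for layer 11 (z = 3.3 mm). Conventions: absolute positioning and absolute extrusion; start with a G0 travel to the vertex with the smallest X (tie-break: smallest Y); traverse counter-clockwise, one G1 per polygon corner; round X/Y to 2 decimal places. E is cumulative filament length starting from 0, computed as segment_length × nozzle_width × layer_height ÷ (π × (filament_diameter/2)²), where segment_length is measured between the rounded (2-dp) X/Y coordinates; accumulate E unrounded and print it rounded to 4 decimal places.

G0 X0.00 Y0.00 Z3.30
G1 X8.59 Y0.00 E0.1616
G1 X8.46 Y-0.20 E0.1661
G1 X8.00 Y-2.50 E0.2102
G1 X8.46 Y-4.80 E0.2543
G1 X9.76 Y-6.74 E0.2982
G1 X11.70 Y-8.04 E0.3422
G1 X14.00 Y-8.50 E0.3863
G1 X16.30 Y-8.04 E0.4304
G1 X18.24 Y-6.74 E0.4743
G1 X19.54 Y-4.80 E0.5183
G1 X20.00 Y-2.50 E0.5624
G1 X19.54 Y-0.20 E0.6065
G1 X19.41 Y0.00 E0.6110
G1 X20.50 Y0.00 E0.6315
G1 X20.50 Y24.00 E1.0830
G1 X0.00 Y24.00 E1.4686
G1 X0.00 Y0.00 E1.9200

At z = 3.3 mm: the cube is present — its section is the full 20.5×24 rectangle; the cube at (2, 14) is not intersected at this z (z outside [3.5, 26.5]); the cylinder at (14, -2.5): section is a regular 16-gon, circumradius r=6; Taking the union: the regions partially overlap (shared area 26.37 mm²), so overlapping operands fuse into one piece — 1 connected region. The outline is a single polygon with 17 vertices. Extrusion per mm of travel: 0.4 × 0.3 / (π × 1.425²) = 0.018811. Accumulating E over each segment gives final E = 1.9200.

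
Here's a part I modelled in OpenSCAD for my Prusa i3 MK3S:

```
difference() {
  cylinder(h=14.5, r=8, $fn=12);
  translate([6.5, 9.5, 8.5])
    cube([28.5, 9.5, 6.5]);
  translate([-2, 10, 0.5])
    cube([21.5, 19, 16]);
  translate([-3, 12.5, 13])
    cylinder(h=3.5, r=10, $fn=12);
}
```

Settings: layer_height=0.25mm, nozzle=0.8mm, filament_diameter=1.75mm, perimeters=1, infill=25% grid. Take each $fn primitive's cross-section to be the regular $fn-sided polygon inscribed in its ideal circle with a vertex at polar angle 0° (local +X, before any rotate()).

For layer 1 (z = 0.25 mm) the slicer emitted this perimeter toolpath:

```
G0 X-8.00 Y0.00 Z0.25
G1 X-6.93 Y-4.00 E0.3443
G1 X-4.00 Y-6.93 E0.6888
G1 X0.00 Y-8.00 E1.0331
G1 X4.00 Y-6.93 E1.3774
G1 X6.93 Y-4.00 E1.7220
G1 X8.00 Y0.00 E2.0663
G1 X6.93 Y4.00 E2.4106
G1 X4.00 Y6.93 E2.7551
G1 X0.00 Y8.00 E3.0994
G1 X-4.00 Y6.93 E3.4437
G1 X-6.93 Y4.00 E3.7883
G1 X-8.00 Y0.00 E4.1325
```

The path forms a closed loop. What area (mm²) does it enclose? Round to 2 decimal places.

Apply the shoelace formula to the sequence of (X, Y) vertices; enclosed area = 192.05 mm².

192.05 mm²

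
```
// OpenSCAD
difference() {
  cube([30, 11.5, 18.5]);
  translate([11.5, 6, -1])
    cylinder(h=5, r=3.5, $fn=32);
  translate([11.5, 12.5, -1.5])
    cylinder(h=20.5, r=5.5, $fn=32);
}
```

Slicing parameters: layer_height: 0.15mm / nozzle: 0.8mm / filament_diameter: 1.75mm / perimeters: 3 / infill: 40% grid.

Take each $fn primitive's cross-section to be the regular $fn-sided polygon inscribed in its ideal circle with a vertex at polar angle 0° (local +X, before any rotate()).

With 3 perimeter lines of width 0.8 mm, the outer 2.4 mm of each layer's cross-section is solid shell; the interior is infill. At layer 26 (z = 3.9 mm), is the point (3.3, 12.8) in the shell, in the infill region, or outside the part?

At z = 3.9 mm: the cube (footprint 30×11.5) is included at this height; the cylinder at (11.5, 6): section is a regular 32-gon, circumradius r=3.5; the cylinder at (11.5, 12.5): section is a regular 32-gon, circumradius r=5.5; After the difference (first − rest): starting from the 30×11.5 cube, the r=3.5 cylinder at (11.5, 6) lies wholly inside it (removes its full 38.24 mm² and its 21.96 mm outline becomes a hole wall); the r=5.5 cylinder at (11.5, 12.5) partially overlaps it — only the 26.19 mm² overlap (of its 94.42 mm²) is removed, clipping the outline — 1 connected region. Overall, the cross-section is a single solid region. The nearest boundary edge runs (0.00, 11.50)→(6.10, 11.50); distance from the point to it = 1.30 mm. The point is not inside any of the regions above, so it lies outside the cross-section (1.30 mm from the nearest boundary).

outside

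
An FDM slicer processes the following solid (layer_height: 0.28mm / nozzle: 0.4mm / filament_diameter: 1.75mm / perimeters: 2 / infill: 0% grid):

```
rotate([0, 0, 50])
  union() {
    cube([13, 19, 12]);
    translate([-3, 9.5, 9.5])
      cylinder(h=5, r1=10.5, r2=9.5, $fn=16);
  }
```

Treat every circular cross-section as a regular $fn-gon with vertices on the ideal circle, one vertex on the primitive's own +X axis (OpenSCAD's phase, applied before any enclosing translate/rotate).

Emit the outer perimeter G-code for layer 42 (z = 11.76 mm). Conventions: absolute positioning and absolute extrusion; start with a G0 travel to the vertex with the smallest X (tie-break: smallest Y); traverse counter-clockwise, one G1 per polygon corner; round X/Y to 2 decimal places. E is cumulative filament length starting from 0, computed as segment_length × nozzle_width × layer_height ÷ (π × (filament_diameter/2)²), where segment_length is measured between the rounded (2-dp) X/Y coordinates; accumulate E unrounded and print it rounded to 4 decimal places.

At z = 11.76 mm: the cube is present — its section is the full 13×19 rectangle; the cone at (-3, 9.5) (r1=10.5→r2=9.5) has section circumradius 10.048 here — a regular 16-gon; Combining (union): the regions partially overlap (shared area 96.05 mm²), so overlapping operands fuse into one piece — 1 connected region; (rotated 50° about Z; rotation is an isometry so areas/perimeters/island counts are preserved). The outline is a single polygon with 15 vertices. Extrusion per mm of travel: 0.4 × 0.28 / (π × 0.875²) = 0.046564. Accumulating E over each segment gives final E = 3.8447.

G0 X-19.22 Y2.93 Z11.76
G1 X-18.12 Y-0.83 E0.1824
G1 X-15.66 Y-3.89 E0.3652
G1 X-12.23 Y-5.77 E0.5474
G1 X-8.33 Y-6.20 E0.7301
G1 X-4.57 Y-5.10 E0.9125
G1 X-1.51 Y-2.65 E1.0950
G1 X-0.04 Y0.03 E1.2374
G1 X0.00 Y0.00 E1.2397
G1 X8.36 Y9.96 E1.8452
G1 X-6.20 Y22.17 E2.7300
G1 X-14.55 Y12.21 E3.3352
G1 X-14.52 Y12.18 E3.3372
G1 X-16.90 Y10.27 E3.4793
G1 X-18.79 Y6.83 E3.6620
G1 X-19.22 Y2.93 E3.8447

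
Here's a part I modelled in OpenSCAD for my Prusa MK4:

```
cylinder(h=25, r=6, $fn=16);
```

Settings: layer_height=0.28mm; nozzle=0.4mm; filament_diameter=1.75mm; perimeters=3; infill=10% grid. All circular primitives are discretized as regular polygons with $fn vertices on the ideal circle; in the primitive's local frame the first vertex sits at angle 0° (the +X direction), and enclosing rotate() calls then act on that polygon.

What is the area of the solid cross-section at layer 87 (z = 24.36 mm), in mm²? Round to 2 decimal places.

At z = 24.36 mm: the cylinder: section is a regular 16-gon, circumradius r=6 (area = (16/2)·6.000²·sin(360°/16) = 110.21 mm²). Overall, the cross-section is a single solid region. Net area = 110.21 mm².

110.21 mm²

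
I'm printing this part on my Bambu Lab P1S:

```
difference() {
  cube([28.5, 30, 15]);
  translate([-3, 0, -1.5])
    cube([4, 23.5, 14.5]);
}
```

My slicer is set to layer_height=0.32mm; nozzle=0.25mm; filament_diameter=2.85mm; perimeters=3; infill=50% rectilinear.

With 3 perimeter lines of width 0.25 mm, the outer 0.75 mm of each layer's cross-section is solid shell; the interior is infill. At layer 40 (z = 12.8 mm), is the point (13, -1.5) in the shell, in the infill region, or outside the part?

At z = 12.8 mm: the 28.5×30 cube contributes its full rectangle; the 4×23.5 cube at (-3, 0) contributes its full rectangle; Subtracting the remaining from the first: starting from the 28.5×30 cube, the 4×23.5 cube at (-3, 0) partially overlaps it — only the 23.50 mm² overlap (of its 94.00 mm²) is removed, clipping the outline — 1 connected region. Overall, the cross-section is a single solid region. The nearest boundary edge runs (28.50, 0.00)→(1.00, 0.00); distance from the point to it = 1.50 mm. The point is not inside any of the regions above, so it lies outside the cross-section (1.50 mm from the nearest boundary).

outside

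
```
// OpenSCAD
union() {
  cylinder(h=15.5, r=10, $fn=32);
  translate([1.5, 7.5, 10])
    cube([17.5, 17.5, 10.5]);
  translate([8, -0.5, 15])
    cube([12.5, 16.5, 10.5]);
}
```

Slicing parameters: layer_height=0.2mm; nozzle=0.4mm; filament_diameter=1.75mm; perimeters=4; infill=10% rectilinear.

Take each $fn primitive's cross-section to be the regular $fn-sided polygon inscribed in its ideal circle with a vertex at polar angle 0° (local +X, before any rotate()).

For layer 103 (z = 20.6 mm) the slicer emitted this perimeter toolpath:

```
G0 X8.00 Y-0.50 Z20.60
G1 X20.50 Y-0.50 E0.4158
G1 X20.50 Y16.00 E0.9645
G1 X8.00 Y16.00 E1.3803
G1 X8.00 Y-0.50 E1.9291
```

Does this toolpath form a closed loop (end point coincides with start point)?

yes

Start point (G0): (8.00, -0.50). End point (last G1): the path returns to the start — closed.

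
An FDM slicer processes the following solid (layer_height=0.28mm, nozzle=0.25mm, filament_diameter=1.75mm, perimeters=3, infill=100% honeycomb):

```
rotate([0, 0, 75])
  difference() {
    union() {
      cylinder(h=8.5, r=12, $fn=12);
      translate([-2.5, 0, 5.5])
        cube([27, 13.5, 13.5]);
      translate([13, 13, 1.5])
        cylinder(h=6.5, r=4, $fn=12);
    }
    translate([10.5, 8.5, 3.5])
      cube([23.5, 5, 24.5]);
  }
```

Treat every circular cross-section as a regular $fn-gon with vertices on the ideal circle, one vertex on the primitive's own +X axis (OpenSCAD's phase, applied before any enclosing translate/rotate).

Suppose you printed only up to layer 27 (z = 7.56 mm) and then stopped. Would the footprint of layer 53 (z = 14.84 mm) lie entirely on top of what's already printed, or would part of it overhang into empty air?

entirely on top

Compare the two slices. At z = 7.56: the r=12 cylinder contributes a regular 12-gon of circumradius 12 (area = (12/2)·12.000²·sin(360°/12) = 432.00 mm²); the cube at (-2.5, 0) (footprint 27×13.5) is included at this height (area 364.50 mm²); the r=4 cylinder at (13, 13) contributes a regular 12-gon of circumradius 4 (area = (12/2)·4.000²·sin(360°/12) = 48.00 mm²); Taking the union: the regions partially overlap — summed areas 844.50 mm² minus the doubly-counted overlap 165.10 mm² gives 679.40 mm² — area = 679.40 mm²; the cube at (10.5, 8.5) (footprint 23.5×5) is included at this height (area 117.50 mm²); After the difference (first − rest): starting from that combined region (679.40 mm²), the 23.5×5 cube at (10.5, 8.5) partially overlaps it — only the 70.00 mm² overlap (of its 117.50 mm²) is removed, clipping the outline — area = 609.40 mm²; (whole slice rotated 75° about Z — lengths, areas and connectivity unchanged). At z = 14.84: the cylinder is absent (z outside [0, 8.5]); the cube at (-2.5, 0) is present — its section is the full 27×13.5 rectangle (area 364.50 mm²); the cylinder at (13, 13) is not intersected at this z (z outside [1.5, 8]); Taking the union: only the 27×13.5 cube at (-2.5, 0) is present, so the union is just that shape — area = 364.50 mm²; the cube at (10.5, 8.5) (footprint 23.5×5) is included at this height (area 117.50 mm²); Taking the first minus the rest: starting from the result so far (364.50 mm²), the 23.5×5 cube at (10.5, 8.5) partially overlaps it — only the 70.00 mm² overlap (of its 117.50 mm²) is removed, clipping the outline — area = 294.50 mm²; (rotated 75° about Z; rotation is an isometry so areas/perimeters/island counts are preserved). Checking containment: the cross-section at z = 14.84 is a subset of the cross-section at z = 7.56.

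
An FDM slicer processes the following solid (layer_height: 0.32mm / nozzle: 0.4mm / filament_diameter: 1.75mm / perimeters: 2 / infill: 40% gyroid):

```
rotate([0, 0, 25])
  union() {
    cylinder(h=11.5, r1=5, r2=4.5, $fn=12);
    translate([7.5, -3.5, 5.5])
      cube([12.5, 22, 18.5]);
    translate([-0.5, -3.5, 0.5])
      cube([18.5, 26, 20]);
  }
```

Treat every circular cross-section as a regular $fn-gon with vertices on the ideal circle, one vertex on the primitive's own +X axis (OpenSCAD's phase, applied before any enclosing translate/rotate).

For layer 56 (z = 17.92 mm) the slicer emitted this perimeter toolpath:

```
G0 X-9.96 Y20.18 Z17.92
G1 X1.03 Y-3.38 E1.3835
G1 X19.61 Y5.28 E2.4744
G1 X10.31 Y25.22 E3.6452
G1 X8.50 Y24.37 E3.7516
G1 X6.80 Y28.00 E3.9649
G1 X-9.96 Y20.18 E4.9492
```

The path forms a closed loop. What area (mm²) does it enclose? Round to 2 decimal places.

525.00 mm²

Apply the shoelace formula to the sequence of (X, Y) vertices; enclosed area = 525.00 mm².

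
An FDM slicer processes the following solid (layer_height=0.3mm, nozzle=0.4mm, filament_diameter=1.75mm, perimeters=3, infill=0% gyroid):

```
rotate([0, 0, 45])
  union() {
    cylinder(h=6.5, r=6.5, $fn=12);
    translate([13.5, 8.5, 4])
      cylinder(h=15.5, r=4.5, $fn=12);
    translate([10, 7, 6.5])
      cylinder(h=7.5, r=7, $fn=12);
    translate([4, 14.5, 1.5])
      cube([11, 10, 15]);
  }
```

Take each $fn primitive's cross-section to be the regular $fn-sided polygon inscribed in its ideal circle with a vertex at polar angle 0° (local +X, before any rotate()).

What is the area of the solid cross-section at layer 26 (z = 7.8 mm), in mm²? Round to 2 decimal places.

265.44 mm²

At z = 7.8 mm: the cylinder does not reach this height (z outside [0, 6.5]); the r=4.5 cylinder at (13.5, 8.5) contributes a regular 12-gon of circumradius 4.5 (area = (12/2)·4.500²·sin(360°/12) = 60.75 mm²); the r=7 cylinder at (10, 7) gives a regular 12-gon of circumradius 7 (constant along its height) (area = (12/2)·7.000²·sin(360°/12) = 147.00 mm²); the cube at (4, 14.5) is present — its section is the full 11×10 rectangle (area 110.00 mm²); Merging all regions: the regions partially overlap — summed areas 317.75 mm² minus the doubly-counted overlap 52.31 mm² gives 265.44 mm² — area = 265.44 mm²; (rotated 45° about Z; rotation is an isometry so areas/perimeters/island counts are preserved). Overall, the cross-section has 2 separate islands. Net area = 265.44 mm².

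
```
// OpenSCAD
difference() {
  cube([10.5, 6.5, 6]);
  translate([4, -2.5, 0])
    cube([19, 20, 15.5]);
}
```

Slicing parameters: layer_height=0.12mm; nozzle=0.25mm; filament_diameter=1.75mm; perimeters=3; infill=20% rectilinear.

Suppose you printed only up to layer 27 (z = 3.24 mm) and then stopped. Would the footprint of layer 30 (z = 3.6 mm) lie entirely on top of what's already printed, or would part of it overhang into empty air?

Compare the two slices. At z = 3.24: the cube (footprint 10.5×6.5) is included at this height (area 68.25 mm²); the cube at (4, -2.5) (footprint 19×20) is included at this height (area 380.00 mm²); Subtracting the remaining from the first: starting from the 10.5×6.5 cube (68.25 mm²), the 19×20 cube at (4, -2.5) partially overlaps it — only the 42.25 mm² overlap (of its 380.00 mm²) is removed, clipping the outline — area = 26.00 mm². At z = 3.6: the cube is present — its section is the full 10.5×6.5 rectangle (area 68.25 mm²); the cube at (4, -2.5) is present — its section is the full 19×20 rectangle (area 380.00 mm²); Subtracting the remaining from the first: starting from the 10.5×6.5 cube (68.25 mm²), the 19×20 cube at (4, -2.5) partially overlaps it — only the 42.25 mm² overlap (of its 380.00 mm²) is removed, clipping the outline — area = 26.00 mm². Checking containment: the cross-section at z = 3.6 is a subset of the cross-section at z = 3.24.

entirely on top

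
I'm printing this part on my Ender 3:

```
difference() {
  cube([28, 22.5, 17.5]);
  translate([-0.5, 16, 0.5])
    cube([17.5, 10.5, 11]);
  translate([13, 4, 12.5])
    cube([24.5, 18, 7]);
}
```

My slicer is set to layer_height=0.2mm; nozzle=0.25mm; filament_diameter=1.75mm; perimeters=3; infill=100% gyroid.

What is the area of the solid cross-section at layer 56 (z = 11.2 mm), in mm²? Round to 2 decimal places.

519.50 mm²

At z = 11.2 mm: the cube (footprint 28×22.5) is included at this height (area 630.00 mm²); the 17.5×10.5 cube at (-0.5, 16) contributes its full rectangle (area 183.75 mm²); the cube at (13, 4) is absent (z outside [12.5, 19.5]); After the difference (first − rest): starting from the 28×22.5 cube (630.00 mm²), the 17.5×10.5 cube at (-0.5, 16) partially overlaps it — only the 110.50 mm² overlap (of its 183.75 mm²) is removed, clipping the outline — area = 519.50 mm². Overall, the cross-section is a single solid region. Net area = 519.50 mm².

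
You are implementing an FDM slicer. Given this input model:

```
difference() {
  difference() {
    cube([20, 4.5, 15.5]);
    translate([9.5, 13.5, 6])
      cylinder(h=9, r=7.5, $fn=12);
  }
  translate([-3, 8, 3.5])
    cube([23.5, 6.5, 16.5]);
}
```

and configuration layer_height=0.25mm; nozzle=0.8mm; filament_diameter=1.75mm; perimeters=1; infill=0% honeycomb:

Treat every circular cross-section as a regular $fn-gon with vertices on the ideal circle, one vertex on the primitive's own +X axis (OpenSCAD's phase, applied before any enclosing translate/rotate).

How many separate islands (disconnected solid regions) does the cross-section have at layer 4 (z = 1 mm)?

At z = 1 mm: the 20×4.5 cube contributes its full rectangle; the cylinder at (9.5, 13.5) is absent (z outside [6, 15]); After the difference (first − rest): none of the subtracted shapes is present at this height, so the 20×4.5 cube is unchanged — 1 connected region; the cube at (-3, 8) does not reach this height (z outside [3.5, 20]); Subtracting the remaining from the first: none of the subtracted shapes is present at this height, so that combined region is unchanged — 1 connected region. Overall, the cross-section is a single solid region. Island count = 1.

1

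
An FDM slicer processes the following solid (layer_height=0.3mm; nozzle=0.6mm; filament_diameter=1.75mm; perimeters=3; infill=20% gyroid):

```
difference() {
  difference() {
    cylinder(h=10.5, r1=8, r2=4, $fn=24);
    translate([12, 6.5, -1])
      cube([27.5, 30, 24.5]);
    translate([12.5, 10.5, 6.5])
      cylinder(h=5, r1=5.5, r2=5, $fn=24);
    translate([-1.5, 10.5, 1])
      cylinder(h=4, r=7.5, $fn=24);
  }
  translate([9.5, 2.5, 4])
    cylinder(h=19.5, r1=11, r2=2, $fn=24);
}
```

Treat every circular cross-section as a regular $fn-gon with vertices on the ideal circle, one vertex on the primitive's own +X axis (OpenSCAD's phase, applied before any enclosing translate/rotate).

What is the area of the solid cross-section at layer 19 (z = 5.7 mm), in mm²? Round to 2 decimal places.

At z = 5.7 mm: the cone contributes a regular 24-gon of circumradius 5.829 (interpolated between r1=8 and r2=4 at t=0.543) (area = (24/2)·5.829²·sin(360°/24) = 105.51 mm²); the cube at (12, 6.5) is present — its section is the full 27.5×30 rectangle (area 825.00 mm²); the cone at (12.5, 10.5) is not intersected at this z (z outside [6.5, 11.5]); the cylinder at (-1.5, 10.5) is absent (z outside [1, 5]); Subtracting the remaining from the first: starting from the cone (105.51 mm²), the 27.5×30 cube at (12, 6.5) misses the remaining region (no effect) — area = 105.51 mm²; the cone at (9.5, 2.5) contributes a regular 24-gon of circumradius 10.215 (interpolated between r1=11 and r2=2 at t=0.087) (area = (24/2)·10.215²·sin(360°/24) = 324.11 mm²); After the difference (first − rest): starting from that combined region (105.51 mm²), the cone at (9.5, 2.5) partially overlaps it — only the 50.08 mm² overlap (of its 324.11 mm²) is removed, clipping the outline — area = 55.43 mm². Overall, the cross-section is a single solid region. Net area = 55.43 mm².

55.43 mm²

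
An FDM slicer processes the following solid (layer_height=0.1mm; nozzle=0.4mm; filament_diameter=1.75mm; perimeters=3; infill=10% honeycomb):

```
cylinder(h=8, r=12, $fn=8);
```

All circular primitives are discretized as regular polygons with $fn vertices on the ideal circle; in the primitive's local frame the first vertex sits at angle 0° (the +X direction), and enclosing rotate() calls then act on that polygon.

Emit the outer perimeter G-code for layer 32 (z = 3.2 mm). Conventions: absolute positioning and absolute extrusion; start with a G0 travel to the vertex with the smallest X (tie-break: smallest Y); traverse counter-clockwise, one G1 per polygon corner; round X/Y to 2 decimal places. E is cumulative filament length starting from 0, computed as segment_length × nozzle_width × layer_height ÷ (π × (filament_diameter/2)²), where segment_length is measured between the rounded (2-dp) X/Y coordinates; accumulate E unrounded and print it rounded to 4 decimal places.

G0 X-12.00 Y0.00 Z3.20
G1 X-8.49 Y-8.49 E0.1528
G1 X0.00 Y-12.00 E0.3056
G1 X8.49 Y-8.49 E0.4583
G1 X12.00 Y0.00 E0.6111
G1 X8.49 Y8.49 E0.7639
G1 X0.00 Y12.00 E0.9167
G1 X-8.49 Y8.49 E1.0695
G1 X-12.00 Y0.00 E1.2222

At z = 3.2 mm: the r=12 cylinder contributes a regular 8-gon of circumradius 12. The outline is a single polygon with 8 vertices. Extrusion per mm of travel: 0.4 × 0.1 / (π × 0.875²) = 0.016630. Accumulating E over each segment gives final E = 1.2222.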